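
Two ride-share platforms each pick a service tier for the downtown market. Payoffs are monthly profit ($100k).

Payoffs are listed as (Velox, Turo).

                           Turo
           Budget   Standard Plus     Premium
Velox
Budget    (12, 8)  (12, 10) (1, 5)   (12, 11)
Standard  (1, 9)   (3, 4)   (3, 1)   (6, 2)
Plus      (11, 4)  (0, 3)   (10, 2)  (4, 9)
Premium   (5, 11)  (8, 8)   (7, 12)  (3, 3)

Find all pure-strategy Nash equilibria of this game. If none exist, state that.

Pure NE: (Budget, Premium)

Velox against Budget: payoffs 12, 1, 11, 5 → best response Budget.
Velox against Standard: payoffs 12, 3, 0, 8 → best response Budget.
Velox against Plus: payoffs 1, 3, 10, 7 → best response Plus.
Velox against Premium: payoffs 12, 6, 4, 3 → best response Budget.
Turo against Budget: payoffs 8, 10, 5, 11 → best response Premium.
Turo against Standard: payoffs 9, 4, 1, 2 → best response Budget.
Turo against Plus: payoffs 4, 3, 2, 9 → best response Premium.
Turo against Premium: payoffs 11, 8, 12, 3 → best response Plus.
Mutual best responses: (Budget, Premium).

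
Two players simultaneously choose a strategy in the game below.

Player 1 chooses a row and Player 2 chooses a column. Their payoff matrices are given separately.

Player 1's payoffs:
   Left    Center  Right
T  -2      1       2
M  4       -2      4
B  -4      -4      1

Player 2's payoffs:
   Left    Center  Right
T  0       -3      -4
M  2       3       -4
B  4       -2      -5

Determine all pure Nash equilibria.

(T, Left): Player 1 can switch to M (-2 → 4). Not NE.
(T, Center): Player 2 can switch to Left (-3 → 0). Not NE.
(T, Right): Player 1 can switch to M (2 → 4). Not NE.
(M, Left): Player 2 can switch to Center (2 → 3). Not NE.
(M, Center): Player 1 can switch to T (-2 → 1). Not NE.
(M, Right): Player 2 can switch to Left (-4 → 2). Not NE.
(B, Left): Player 1 can switch to T (-4 → -2). Not NE.
(B, Center): Player 1 can switch to T (-4 → 1). Not NE.
(B, Right): Player 1 can switch to T (1 → 2). Not NE.

There is no pure-strategy Nash equilibrium.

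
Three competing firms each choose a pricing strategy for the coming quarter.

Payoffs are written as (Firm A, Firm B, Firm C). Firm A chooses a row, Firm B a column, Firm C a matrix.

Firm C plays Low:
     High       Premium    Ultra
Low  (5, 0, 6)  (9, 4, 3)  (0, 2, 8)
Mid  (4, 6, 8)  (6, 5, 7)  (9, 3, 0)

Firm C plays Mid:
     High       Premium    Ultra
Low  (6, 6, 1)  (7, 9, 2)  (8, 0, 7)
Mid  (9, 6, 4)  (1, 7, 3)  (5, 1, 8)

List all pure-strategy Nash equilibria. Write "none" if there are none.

Pure NE: (Low, Premium, Low)

(Low, High, Low): Firm B can switch to Premium (0 → 4). Not NE.
(Low, High, Mid): Firm A can switch to Mid (6 → 9). Not NE.
(Low, Premium, Low): Firm A gets 9, best alternative 6; Firm B gets 4, best alternative 2; Firm C gets 3, best alternative 2. No profitable deviation — NE.
(Low, Premium, Mid): Firm C can switch to Low (2 → 3). Not NE.
(Low, Ultra, Low): Firm A can switch to Mid (0 → 9). Not NE.
(Low, Ultra, Mid): Firm B can switch to High (0 → 6). Not NE.
(Mid, High, Low): Firm A can switch to Low (4 → 5). Not NE.
(Mid, High, Mid): Firm B can switch to Premium (6 → 7). Not NE.
(Mid, Premium, Low): Firm A can switch to Low (6 → 9). Not NE.
(Mid, Premium, Mid): Firm A can switch to Low (1 → 7). Not NE.
(Mid, Ultra, Low): Firm B can switch to High (3 → 6). Not NE.
(Mid, Ultra, Mid): Firm A can switch to Low (5 → 8). Not NE.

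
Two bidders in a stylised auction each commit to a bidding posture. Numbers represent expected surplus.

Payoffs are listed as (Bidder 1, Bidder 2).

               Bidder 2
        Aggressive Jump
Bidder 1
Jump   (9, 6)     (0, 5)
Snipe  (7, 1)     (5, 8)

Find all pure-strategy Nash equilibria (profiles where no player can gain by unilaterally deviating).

Bidder 1 against Aggressive: payoffs 9, 7 → best response Jump.
Bidder 1 against Jump: payoffs 0, 5 → best response Snipe.
Bidder 2 against Jump: payoffs 6, 5 → best response Aggressive.
Bidder 2 against Snipe: payoffs 1, 8 → best response Jump.
Mutual best responses: (Jump, Aggressive); (Snipe, Jump).

The pure Nash equilibria are (Jump, Aggressive) and (Snipe, Jump).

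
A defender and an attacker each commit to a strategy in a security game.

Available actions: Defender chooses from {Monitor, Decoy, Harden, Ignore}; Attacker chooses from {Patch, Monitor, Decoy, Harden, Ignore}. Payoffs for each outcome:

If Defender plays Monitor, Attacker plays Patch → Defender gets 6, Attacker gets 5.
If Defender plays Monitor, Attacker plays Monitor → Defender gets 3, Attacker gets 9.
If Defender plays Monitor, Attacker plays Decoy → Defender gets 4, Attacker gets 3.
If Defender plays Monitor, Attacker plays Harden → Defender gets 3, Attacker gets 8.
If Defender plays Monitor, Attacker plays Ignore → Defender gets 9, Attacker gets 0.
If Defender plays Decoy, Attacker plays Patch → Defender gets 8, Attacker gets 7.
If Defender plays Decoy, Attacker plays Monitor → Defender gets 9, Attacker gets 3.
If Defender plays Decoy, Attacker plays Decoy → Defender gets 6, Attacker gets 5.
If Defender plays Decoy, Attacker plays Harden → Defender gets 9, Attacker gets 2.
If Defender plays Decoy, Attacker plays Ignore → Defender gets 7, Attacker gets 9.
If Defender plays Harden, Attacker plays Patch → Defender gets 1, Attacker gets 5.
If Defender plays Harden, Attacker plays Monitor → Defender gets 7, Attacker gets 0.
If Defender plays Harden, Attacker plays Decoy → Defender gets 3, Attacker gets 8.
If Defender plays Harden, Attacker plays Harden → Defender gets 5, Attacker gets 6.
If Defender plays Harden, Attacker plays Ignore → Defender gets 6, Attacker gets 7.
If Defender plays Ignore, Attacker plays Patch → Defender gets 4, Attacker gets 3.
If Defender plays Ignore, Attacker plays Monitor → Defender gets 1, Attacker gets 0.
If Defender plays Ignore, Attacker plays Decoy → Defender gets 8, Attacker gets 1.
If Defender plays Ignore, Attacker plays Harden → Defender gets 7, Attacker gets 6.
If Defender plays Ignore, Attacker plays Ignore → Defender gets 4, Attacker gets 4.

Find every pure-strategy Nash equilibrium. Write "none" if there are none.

Check each profile: it is a Nash equilibrium iff no player can strictly gain by switching unilaterally.
(Monitor, Patch): Defender can switch to Decoy (6 → 8). Not NE.
(Monitor, Monitor): Defender can switch to Decoy (3 → 9). Not NE.
(Monitor, Decoy): Defender can switch to Decoy (4 → 6). Not NE.
(Monitor, Harden): Defender can switch to Decoy (3 → 9). Not NE.
(Monitor, Ignore): Attacker can switch to Patch (0 → 5). Not NE.
(Decoy, Patch): Attacker can switch to Ignore (7 → 9). Not NE.
(Decoy, Monitor): Attacker can switch to Patch (3 → 7). Not NE.
(Decoy, Decoy): Defender can switch to Ignore (6 → 8). Not NE.
(Decoy, Harden): Attacker can switch to Patch (2 → 7). Not NE.
(Decoy, Ignore): Defender can switch to Monitor (7 → 9). Not NE.
(Harden, Patch): Defender can switch to Monitor (1 → 6). Not NE.
(Harden, Monitor): Defender can switch to Decoy (7 → 9). Not NE.
(The remaining 8 profiles each have a profitable deviation by the same check.)

There is no pure-strategy Nash equilibrium.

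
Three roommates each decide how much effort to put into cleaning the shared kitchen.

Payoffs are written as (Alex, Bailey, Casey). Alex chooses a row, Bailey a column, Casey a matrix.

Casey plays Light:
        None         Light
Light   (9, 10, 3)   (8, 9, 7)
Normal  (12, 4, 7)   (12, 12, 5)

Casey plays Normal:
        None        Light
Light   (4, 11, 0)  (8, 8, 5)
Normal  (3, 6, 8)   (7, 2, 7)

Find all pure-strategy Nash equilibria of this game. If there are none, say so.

This game has no pure Nash equilibrium.

(Light, None, Light): Alex can switch to Normal (9 → 12). Not NE.
(Light, None, Normal): Casey can switch to Light (0 → 3). Not NE.
(Light, Light, Light): Alex can switch to Normal (8 → 12). Not NE.
(Light, Light, Normal): Bailey can switch to None (8 → 11). Not NE.
(Normal, None, Light): Bailey can switch to Light (4 → 12). Not NE.
(Normal, None, Normal): Alex can switch to Light (3 → 4). Not NE.
(Normal, Light, Light): Casey can switch to Normal (5 → 7). Not NE.
(Normal, Light, Normal): Alex can switch to Light (7 → 8). Not NE.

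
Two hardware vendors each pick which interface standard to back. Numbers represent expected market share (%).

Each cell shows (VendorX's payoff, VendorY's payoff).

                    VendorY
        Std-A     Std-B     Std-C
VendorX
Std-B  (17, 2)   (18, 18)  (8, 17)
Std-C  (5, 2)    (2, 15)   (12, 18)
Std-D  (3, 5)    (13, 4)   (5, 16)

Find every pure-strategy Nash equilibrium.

VendorX against Std-A: payoffs 17, 5, 3 → best response Std-B.
VendorX against Std-B: payoffs 18, 2, 13 → best response Std-B.
VendorX against Std-C: payoffs 8, 12, 5 → best response Std-C.
VendorY against Std-B: payoffs 2, 18, 17 → best response Std-B.
VendorY against Std-C: payoffs 2, 15, 18 → best response Std-C.
VendorY against Std-D: payoffs 5, 4, 16 → best response Std-C.
Mutual best responses: (Std-B, Std-B); (Std-C, Std-C).

(Std-B, Std-B); (Std-C, Std-C)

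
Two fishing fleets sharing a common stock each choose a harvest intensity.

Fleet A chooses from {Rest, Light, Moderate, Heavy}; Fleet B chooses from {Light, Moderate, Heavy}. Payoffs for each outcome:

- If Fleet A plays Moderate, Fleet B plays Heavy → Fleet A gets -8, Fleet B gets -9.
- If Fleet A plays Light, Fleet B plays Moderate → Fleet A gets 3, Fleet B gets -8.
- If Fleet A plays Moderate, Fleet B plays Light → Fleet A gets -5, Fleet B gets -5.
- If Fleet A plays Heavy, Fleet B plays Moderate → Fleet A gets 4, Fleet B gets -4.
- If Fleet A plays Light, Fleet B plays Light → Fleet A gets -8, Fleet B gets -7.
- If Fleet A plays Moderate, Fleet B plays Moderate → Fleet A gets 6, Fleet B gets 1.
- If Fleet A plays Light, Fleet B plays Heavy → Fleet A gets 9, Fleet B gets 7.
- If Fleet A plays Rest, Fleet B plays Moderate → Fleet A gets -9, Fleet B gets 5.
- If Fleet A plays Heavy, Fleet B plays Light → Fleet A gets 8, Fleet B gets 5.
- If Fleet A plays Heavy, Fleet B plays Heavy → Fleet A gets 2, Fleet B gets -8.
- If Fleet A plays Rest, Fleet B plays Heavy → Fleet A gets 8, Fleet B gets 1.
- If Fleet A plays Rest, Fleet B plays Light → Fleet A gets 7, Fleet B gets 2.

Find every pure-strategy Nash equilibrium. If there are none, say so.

Pure-strategy Nash equilibria: (Light, Heavy), (Moderate, Moderate), (Heavy, Light)

Fleet A against Light: payoffs 7, -8, -5, 8 → best response Heavy.
Fleet A against Moderate: payoffs -9, 3, 6, 4 → best response Moderate.
Fleet A against Heavy: payoffs 8, 9, -8, 2 → best response Light.
Fleet B against Rest: payoffs 2, 5, 1 → best response Moderate.
Fleet B against Light: payoffs -7, -8, 7 → best response Heavy.
Fleet B against Moderate: payoffs -5, 1, -9 → best response Moderate.
Fleet B against Heavy: payoffs 5, -4, -8 → best response Light.
Mutual best responses: (Light, Heavy); (Moderate, Moderate); (Heavy, Light).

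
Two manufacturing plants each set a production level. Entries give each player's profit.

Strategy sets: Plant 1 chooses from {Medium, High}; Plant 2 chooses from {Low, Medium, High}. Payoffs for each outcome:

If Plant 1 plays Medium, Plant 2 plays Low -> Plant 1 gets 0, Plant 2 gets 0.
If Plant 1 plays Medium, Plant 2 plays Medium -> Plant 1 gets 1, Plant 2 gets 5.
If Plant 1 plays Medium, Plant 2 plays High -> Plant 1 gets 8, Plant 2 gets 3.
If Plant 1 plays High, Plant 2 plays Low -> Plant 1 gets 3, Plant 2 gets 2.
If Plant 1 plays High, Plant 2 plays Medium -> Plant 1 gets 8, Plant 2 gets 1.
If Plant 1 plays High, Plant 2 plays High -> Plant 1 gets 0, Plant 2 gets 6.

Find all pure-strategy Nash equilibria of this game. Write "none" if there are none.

Plant 1 against Low: payoffs 0, 3 → best response High.
Plant 1 against Medium: payoffs 1, 8 → best response High.
Plant 1 against High: payoffs 8, 0 → best response Medium.
Plant 2 against Medium: payoffs 0, 5, 3 → best response Medium.
Plant 2 against High: payoffs 2, 1, 6 → best response High.
No profile is a mutual best response for all players.

none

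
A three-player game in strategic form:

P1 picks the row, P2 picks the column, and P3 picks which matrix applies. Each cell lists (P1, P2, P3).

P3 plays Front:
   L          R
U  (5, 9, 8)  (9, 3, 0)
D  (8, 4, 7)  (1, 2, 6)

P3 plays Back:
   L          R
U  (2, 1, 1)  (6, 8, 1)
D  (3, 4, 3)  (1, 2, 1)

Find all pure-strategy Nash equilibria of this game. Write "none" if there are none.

(U, R, Back) and (D, L, Front)

(U, L, Front): P1 can switch to D (5 → 8). Not NE.
(U, L, Back): P1 can switch to D (2 → 3). Not NE.
(U, R, Front): P2 can switch to L (3 → 9). Not NE.
(U, R, Back): P1 gets 6, best alternative 1; P2 gets 8, best alternative 1; P3 gets 1, best alternative 0. No profitable deviation — NE.
(D, L, Front): P1 gets 8, best alternative 5; P2 gets 4, best alternative 2; P3 gets 7, best alternative 3. No profitable deviation — NE.
(D, L, Back): P3 can switch to Front (3 → 7). Not NE.
(D, R, Front): P1 can switch to U (1 → 9). Not NE.
(D, R, Back): P1 can switch to U (1 → 6). Not NE.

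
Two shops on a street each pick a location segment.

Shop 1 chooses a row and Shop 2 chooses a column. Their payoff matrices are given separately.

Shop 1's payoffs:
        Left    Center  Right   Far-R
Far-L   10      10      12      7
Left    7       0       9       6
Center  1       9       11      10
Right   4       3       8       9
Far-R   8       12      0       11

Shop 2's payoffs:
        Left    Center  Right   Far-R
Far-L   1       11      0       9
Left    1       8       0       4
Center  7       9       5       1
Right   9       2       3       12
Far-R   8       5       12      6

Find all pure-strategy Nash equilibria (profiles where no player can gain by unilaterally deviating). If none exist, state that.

none

For each player, find the best response to each opponent profile; mutual best responses are the pure NE.
Shop 1 against Left: payoffs 10, 7, 1, 4, 8 → best response Far-L.
Shop 1 against Center: payoffs 10, 0, 9, 3, 12 → best response Far-R.
Shop 1 against Right: payoffs 12, 9, 11, 8, 0 → best response Far-L.
Shop 1 against Far-R: payoffs 7, 6, 10, 9, 11 → best response Far-R.
Shop 2 against Far-L: payoffs 1, 11, 0, 9 → best response Center.
Shop 2 against Left: payoffs 1, 8, 0, 4 → best response Center.
Shop 2 against Center: payoffs 7, 9, 5, 1 → best response Center.
Shop 2 against Right: payoffs 9, 2, 3, 12 → best response Far-R.
Shop 2 against Far-R: payoffs 8, 5, 12, 6 → best response Right.
No profile is a mutual best response for all players.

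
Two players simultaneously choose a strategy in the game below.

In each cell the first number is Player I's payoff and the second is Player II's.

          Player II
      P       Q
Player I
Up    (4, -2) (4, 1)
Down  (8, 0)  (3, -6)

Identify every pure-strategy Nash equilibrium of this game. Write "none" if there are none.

(Up, Q), (Down, P)

For each player, find the best response to each opponent profile; mutual best responses are the pure NE.
Player I against P: payoffs 4, 8 → best response Down.
Player I against Q: payoffs 4, 3 → best response Up.
Player II against Up: payoffs -2, 1 → best response Q.
Player II against Down: payoffs 0, -6 → best response P.
Mutual best responses: (Up, Q); (Down, P).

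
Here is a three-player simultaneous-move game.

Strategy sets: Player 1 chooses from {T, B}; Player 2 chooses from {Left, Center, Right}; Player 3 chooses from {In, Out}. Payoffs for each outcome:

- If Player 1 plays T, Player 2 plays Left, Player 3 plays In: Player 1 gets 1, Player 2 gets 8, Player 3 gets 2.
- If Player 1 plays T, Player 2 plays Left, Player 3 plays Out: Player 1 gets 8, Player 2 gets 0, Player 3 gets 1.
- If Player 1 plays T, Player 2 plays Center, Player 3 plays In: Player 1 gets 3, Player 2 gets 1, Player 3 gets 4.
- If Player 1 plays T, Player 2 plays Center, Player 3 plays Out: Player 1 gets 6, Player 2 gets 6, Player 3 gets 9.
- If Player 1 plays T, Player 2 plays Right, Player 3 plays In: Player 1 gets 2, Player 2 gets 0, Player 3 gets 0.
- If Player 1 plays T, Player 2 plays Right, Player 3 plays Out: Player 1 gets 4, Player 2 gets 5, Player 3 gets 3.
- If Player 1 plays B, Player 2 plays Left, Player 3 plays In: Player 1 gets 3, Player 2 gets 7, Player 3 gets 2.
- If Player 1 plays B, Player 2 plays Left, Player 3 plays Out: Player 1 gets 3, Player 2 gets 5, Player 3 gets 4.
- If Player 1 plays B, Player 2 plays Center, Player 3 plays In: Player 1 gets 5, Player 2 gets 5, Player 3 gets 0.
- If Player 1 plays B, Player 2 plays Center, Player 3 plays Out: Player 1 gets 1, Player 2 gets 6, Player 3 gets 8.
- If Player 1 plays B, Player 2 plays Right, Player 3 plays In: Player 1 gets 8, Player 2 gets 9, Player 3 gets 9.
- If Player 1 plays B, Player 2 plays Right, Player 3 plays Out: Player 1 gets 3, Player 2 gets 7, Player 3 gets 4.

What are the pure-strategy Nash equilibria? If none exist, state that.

For each player, find the best response to each opponent profile; mutual best responses are the pure NE.
Player 1 against (Left, In): payoffs 1, 3 → best response B.
Player 1 against (Left, Out): payoffs 8, 3 → best response T.
Player 1 against (Center, In): payoffs 3, 5 → best response B.
Player 1 against (Center, Out): payoffs 6, 1 → best response T.
Player 1 against (Right, In): payoffs 2, 8 → best response B.
Player 1 against (Right, Out): payoffs 4, 3 → best response T.
Player 2 against (T, In): payoffs 8, 1, 0 → best response Left.
Player 2 against (T, Out): payoffs 0, 6, 5 → best response Center.
Player 2 against (B, In): payoffs 7, 5, 9 → best response Right.
Player 2 against (B, Out): payoffs 5, 6, 7 → best response Right.
Player 3 against (T, Left): payoffs 2, 1 → best response In.
Player 3 against (T, Center): payoffs 4, 9 → best response Out.
Player 3 against (T, Right): payoffs 0, 3 → best response Out.
Player 3 against (B, Left): payoffs 2, 4 → best response Out.
Player 3 against (B, Center): payoffs 0, 8 → best response Out.
Player 3 against (B, Right): payoffs 9, 4 → best response In.
Mutual best responses: (T, Center, Out); (B, Right, In).

The pure Nash equilibria are (T, Center, Out) and (B, Right, In).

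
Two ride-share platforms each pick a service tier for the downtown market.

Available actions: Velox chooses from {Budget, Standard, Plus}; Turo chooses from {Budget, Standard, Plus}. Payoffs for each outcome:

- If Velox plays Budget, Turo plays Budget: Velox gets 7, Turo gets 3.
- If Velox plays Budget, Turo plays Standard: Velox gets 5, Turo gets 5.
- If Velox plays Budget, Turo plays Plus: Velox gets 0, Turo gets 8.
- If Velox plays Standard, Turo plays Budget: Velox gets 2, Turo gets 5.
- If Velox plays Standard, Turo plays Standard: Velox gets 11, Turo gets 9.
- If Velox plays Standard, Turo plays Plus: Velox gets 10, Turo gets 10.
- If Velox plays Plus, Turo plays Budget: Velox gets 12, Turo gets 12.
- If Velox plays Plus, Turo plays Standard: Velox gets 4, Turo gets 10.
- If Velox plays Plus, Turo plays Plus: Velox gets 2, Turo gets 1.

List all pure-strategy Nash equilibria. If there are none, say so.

Pure-strategy Nash equilibria: (Standard, Plus) and (Plus, Budget)

(Budget, Budget): Velox can switch to Plus (7 → 12). Not NE.
(Budget, Standard): Velox can switch to Standard (5 → 11). Not NE.
(Budget, Plus): Velox can switch to Standard (0 → 10). Not NE.
(Standard, Budget): Velox can switch to Budget (2 → 7). Not NE.
(Standard, Standard): Turo can switch to Plus (9 → 10). Not NE.
(Standard, Plus): Velox gets 10, best alternative 2; Turo gets 10, best alternative 9. No profitable deviation — NE.
(Plus, Budget): Velox gets 12, best alternative 7; Turo gets 12, best alternative 10. No profitable deviation — NE.
(Plus, Standard): Velox can switch to Budget (4 → 5). Not NE.
(Plus, Plus): Velox can switch to Standard (2 → 10). Not NE.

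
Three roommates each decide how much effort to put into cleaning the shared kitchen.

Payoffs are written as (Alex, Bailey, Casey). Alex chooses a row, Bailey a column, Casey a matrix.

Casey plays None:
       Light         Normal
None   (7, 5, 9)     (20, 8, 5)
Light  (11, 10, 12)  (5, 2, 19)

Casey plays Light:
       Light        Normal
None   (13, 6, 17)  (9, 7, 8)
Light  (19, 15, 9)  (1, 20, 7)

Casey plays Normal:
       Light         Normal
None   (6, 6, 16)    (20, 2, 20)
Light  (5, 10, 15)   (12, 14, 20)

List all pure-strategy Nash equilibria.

none

Mark each player's best response to every combination of opponents' strategies; a profile where every player is best-responding is a pure Nash equilibrium.
Alex against (Light, None): payoffs 7, 11 → best response Light.
Alex against (Light, Light): payoffs 13, 19 → best response Light.
Alex against (Light, Normal): payoffs 6, 5 → best response None.
Alex against (Normal, None): payoffs 20, 5 → best response None.
Alex against (Normal, Light): payoffs 9, 1 → best response None.
Alex against (Normal, Normal): payoffs 20, 12 → best response None.
Bailey against (None, None): payoffs 5, 8 → best response Normal.
Bailey against (None, Light): payoffs 6, 7 → best response Normal.
Bailey against (None, Normal): payoffs 6, 2 → best response Light.
Bailey against (Light, None): payoffs 10, 2 → best response Light.
Bailey against (Light, Light): payoffs 15, 20 → best response Normal.
Bailey against (Light, Normal): payoffs 10, 14 → best response Normal.
Casey against (None, Light): payoffs 9, 17, 16 → best response Light.
Casey against (None, Normal): payoffs 5, 8, 20 → best response Normal.
Casey against (Light, Light): payoffs 12, 9, 15 → best response Normal.
Casey against (Light, Normal): payoffs 19, 7, 20 → best response Normal.
No profile is a mutual best response for all players.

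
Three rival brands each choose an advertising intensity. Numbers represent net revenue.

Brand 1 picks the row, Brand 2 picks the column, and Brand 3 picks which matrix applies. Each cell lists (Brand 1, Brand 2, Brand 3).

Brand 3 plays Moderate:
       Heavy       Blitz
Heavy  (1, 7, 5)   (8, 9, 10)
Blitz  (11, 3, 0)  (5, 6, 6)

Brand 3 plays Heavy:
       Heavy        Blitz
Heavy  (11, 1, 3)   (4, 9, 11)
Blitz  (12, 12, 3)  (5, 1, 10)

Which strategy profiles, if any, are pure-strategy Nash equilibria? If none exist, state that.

The unique pure-strategy Nash equilibrium is (Blitz, Heavy, Heavy).

Brand 1 against (Heavy, Moderate): payoffs 1, 11 → best response Blitz.
Brand 1 against (Heavy, Heavy): payoffs 11, 12 → best response Blitz.
Brand 1 against (Blitz, Moderate): payoffs 8, 5 → best response Heavy.
Brand 1 against (Blitz, Heavy): payoffs 4, 5 → best response Blitz.
Brand 2 against (Heavy, Moderate): payoffs 7, 9 → best response Blitz.
Brand 2 against (Heavy, Heavy): payoffs 1, 9 → best response Blitz.
Brand 2 against (Blitz, Moderate): payoffs 3, 6 → best response Blitz.
Brand 2 against (Blitz, Heavy): payoffs 12, 1 → best response Heavy.
Brand 3 against (Heavy, Heavy): payoffs 5, 3 → best response Moderate.
Brand 3 against (Heavy, Blitz): payoffs 10, 11 → best response Heavy.
Brand 3 against (Blitz, Heavy): payoffs 0, 3 → best response Heavy.
Brand 3 against (Blitz, Blitz): payoffs 6, 10 → best response Heavy.
Mutual best responses: (Blitz, Heavy, Heavy).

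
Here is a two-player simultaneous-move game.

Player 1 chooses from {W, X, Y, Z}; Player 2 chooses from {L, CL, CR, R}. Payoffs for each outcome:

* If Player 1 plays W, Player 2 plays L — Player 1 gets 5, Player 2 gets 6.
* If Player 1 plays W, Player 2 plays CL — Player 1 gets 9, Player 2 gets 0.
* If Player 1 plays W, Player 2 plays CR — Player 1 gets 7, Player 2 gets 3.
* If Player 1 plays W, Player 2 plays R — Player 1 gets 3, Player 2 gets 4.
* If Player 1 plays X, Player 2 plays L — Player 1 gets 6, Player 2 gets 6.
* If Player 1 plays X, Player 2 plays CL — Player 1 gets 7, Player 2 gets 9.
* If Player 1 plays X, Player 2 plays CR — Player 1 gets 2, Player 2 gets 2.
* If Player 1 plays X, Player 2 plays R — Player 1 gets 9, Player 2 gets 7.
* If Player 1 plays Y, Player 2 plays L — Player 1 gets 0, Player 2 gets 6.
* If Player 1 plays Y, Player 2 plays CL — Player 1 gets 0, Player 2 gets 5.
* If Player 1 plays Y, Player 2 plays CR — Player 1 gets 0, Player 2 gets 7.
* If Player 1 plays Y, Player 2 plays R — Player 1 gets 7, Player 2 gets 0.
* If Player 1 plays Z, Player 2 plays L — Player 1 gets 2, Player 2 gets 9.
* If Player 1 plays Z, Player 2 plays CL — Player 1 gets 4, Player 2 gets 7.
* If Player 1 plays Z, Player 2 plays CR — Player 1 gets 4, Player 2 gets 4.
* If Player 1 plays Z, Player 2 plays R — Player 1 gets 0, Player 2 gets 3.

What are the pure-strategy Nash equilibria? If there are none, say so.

none

Player 1 against L: payoffs 5, 6, 0, 2 → best response X.
Player 1 against CL: payoffs 9, 7, 0, 4 → best response W.
Player 1 against CR: payoffs 7, 2, 0, 4 → best response W.
Player 1 against R: payoffs 3, 9, 7, 0 → best response X.
Player 2 against W: payoffs 6, 0, 3, 4 → best response L.
Player 2 against X: payoffs 6, 9, 2, 7 → best response CL.
Player 2 against Y: payoffs 6, 5, 7, 0 → best response CR.
Player 2 against Z: payoffs 9, 7, 4, 3 → best response L.
No profile is a mutual best response for all players.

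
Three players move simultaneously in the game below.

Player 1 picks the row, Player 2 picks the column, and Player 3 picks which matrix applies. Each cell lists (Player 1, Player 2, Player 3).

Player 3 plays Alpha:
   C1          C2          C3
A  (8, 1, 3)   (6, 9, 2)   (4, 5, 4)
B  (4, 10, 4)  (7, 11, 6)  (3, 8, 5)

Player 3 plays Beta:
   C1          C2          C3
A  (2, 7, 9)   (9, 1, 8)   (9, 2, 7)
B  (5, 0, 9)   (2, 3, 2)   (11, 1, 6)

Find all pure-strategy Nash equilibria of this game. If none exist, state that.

The unique pure-strategy Nash equilibrium is (B, C2, Alpha).

(A, C1, Alpha): Player 2 can switch to C2 (1 → 9). Not NE.
(A, C1, Beta): Player 1 can switch to B (2 → 5). Not NE.
(A, C2, Alpha): Player 1 can switch to B (6 → 7). Not NE.
(A, C2, Beta): Player 2 can switch to C1 (1 → 7). Not NE.
(A, C3, Alpha): Player 2 can switch to C2 (5 → 9). Not NE.
(A, C3, Beta): Player 1 can switch to B (9 → 11). Not NE.
(B, C1, Alpha): Player 1 can switch to A (4 → 8). Not NE.
(B, C1, Beta): Player 2 can switch to C2 (0 → 3). Not NE.
(B, C2, Alpha): Player 1 gets 7, best alternative 6; Player 2 gets 11, best alternative 10; Player 3 gets 6, best alternative 2. No profitable deviation — NE.
(B, C2, Beta): Player 1 can switch to A (2 → 9). Not NE.
(B, C3, Alpha): Player 1 can switch to A (3 → 4). Not NE.
(B, C3, Beta): Player 2 can switch to C2 (1 → 3). Not NE.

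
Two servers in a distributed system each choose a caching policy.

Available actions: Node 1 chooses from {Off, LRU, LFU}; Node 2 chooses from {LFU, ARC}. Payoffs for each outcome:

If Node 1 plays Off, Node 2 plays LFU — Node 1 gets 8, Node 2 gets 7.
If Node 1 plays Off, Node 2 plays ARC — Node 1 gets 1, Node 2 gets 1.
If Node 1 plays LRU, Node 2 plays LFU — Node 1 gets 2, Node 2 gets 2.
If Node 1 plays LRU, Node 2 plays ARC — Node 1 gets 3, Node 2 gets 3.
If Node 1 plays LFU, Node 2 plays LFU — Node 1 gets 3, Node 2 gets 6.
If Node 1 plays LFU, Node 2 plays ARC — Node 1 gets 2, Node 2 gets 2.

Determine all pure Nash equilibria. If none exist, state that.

Node 1 against LFU: payoffs 8, 2, 3 → best response Off.
Node 1 against ARC: payoffs 1, 3, 2 → best response LRU.
Node 2 against Off: payoffs 7, 1 → best response LFU.
Node 2 against LRU: payoffs 2, 3 → best response ARC.
Node 2 against LFU: payoffs 6, 2 → best response LFU.
Mutual best responses: (Off, LFU); (LRU, ARC).

Pure-strategy Nash equilibria: (Off, LFU); (LRU, ARC)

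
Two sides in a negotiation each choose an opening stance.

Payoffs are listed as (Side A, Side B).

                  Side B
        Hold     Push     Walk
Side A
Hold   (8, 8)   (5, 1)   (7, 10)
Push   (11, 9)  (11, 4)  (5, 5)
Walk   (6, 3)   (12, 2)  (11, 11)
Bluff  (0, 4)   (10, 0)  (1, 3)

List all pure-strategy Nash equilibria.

Check each profile: it is a Nash equilibrium iff no player can strictly gain by switching unilaterally.
(Hold, Hold): Side A can switch to Push (8 → 11). Not NE.
(Hold, Push): Side A can switch to Push (5 → 11). Not NE.
(Hold, Walk): Side A can switch to Walk (7 → 11). Not NE.
(Push, Hold): Side A gets 11, best alternative 8; Side B gets 9, best alternative 5. No profitable deviation — NE.
(Push, Push): Side A can switch to Walk (11 → 12). Not NE.
(Push, Walk): Side A can switch to Hold (5 → 7). Not NE.
(Walk, Hold): Side A can switch to Hold (6 → 8). Not NE.
(Walk, Push): Side B can switch to Hold (2 → 3). Not NE.
(Walk, Walk): Side A gets 11, best alternative 7; Side B gets 11, best alternative 3. No profitable deviation — NE.
(Bluff, Hold): Side A can switch to Hold (0 → 8). Not NE.
(Bluff, Push): Side A can switch to Push (10 → 11). Not NE.
(Bluff, Walk): Side A can switch to Hold (1 → 7). Not NE.

Pure-strategy Nash equilibria: (Push, Hold); (Walk, Walk)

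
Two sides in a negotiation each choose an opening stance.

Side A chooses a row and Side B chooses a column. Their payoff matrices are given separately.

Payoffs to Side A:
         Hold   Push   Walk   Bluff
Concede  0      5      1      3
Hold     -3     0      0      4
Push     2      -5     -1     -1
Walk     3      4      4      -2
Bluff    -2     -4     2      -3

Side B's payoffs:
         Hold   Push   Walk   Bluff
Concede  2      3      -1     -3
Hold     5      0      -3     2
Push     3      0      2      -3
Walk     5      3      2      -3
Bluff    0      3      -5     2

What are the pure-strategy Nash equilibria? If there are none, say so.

Side A against Hold: payoffs 0, -3, 2, 3, -2 → best response Walk.
Side A against Push: payoffs 5, 0, -5, 4, -4 → best response Concede.
Side A against Walk: payoffs 1, 0, -1, 4, 2 → best response Walk.
Side A against Bluff: payoffs 3, 4, -1, -2, -3 → best response Hold.
Side B against Concede: payoffs 2, 3, -1, -3 → best response Push.
Side B against Hold: payoffs 5, 0, -3, 2 → best response Hold.
Side B against Push: payoffs 3, 0, 2, -3 → best response Hold.
Side B against Walk: payoffs 5, 3, 2, -3 → best response Hold.
Side B against Bluff: payoffs 0, 3, -5, 2 → best response Push.
Mutual best responses: (Concede, Push); (Walk, Hold).

Pure-strategy Nash equilibria: (Concede, Push), (Walk, Hold)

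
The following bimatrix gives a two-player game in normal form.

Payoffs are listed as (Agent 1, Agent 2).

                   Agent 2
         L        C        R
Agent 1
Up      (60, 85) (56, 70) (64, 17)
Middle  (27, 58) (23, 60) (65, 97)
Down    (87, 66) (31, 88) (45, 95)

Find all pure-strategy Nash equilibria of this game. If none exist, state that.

Agent 1 against L: payoffs 60, 27, 87 → best response Down.
Agent 1 against C: payoffs 56, 23, 31 → best response Up.
Agent 1 against R: payoffs 64, 65, 45 → best response Middle.
Agent 2 against Up: payoffs 85, 70, 17 → best response L.
Agent 2 against Middle: payoffs 58, 60, 97 → best response R.
Agent 2 against Down: payoffs 66, 88, 95 → best response R.
Mutual best responses: (Middle, R).

Pure NE: (Middle, R)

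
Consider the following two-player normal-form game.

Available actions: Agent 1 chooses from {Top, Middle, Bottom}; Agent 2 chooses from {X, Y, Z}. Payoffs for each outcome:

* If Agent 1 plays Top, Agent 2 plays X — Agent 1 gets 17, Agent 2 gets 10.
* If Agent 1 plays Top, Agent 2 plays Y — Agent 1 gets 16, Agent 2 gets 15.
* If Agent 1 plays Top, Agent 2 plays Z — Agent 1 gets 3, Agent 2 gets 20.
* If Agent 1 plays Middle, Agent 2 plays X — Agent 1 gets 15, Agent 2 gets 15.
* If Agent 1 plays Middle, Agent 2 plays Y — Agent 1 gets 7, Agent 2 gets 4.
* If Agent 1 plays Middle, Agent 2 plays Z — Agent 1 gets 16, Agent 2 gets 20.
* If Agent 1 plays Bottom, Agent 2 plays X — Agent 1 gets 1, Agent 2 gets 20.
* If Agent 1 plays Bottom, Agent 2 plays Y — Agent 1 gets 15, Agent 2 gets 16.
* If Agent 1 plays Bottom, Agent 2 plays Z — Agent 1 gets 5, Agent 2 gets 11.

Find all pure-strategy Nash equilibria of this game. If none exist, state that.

Pure NE: (Middle, Z)

Agent 1 against X: payoffs 17, 15, 1 → best response Top.
Agent 1 against Y: payoffs 16, 7, 15 → best response Top.
Agent 1 against Z: payoffs 3, 16, 5 → best response Middle.
Agent 2 against Top: payoffs 10, 15, 20 → best response Z.
Agent 2 against Middle: payoffs 15, 4, 20 → best response Z.
Agent 2 against Bottom: payoffs 20, 16, 11 → best response X.
Mutual best responses: (Middle, Z).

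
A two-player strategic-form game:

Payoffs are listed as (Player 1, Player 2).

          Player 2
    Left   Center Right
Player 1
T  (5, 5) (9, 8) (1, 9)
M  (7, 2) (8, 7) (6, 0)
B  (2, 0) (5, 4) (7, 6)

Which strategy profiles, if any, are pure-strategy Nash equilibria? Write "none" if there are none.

Pure NE: (B, Right)

Player 1 against Left: payoffs 5, 7, 2 → best response M.
Player 1 against Center: payoffs 9, 8, 5 → best response T.
Player 1 against Right: payoffs 1, 6, 7 → best response B.
Player 2 against T: payoffs 5, 8, 9 → best response Right.
Player 2 against M: payoffs 2, 7, 0 → best response Center.
Player 2 against B: payoffs 0, 4, 6 → best response Right.
Mutual best responses: (B, Right).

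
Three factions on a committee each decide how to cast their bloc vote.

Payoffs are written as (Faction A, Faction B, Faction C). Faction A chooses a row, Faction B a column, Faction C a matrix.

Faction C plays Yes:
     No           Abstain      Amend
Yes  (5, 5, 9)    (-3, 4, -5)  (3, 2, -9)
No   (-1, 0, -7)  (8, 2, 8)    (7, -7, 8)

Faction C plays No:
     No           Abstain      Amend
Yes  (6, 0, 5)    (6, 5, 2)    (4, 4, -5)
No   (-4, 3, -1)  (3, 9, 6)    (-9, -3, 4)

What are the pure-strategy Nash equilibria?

Faction A against (No, Yes): payoffs 5, -1 → best response Yes.
Faction A against (No, No): payoffs 6, -4 → best response Yes.
Faction A against (Abstain, Yes): payoffs -3, 8 → best response No.
Faction A against (Abstain, No): payoffs 6, 3 → best response Yes.
Faction A against (Amend, Yes): payoffs 3, 7 → best response No.
Faction A against (Amend, No): payoffs 4, -9 → best response Yes.
Faction B against (Yes, Yes): payoffs 5, 4, 2 → best response No.
Faction B against (Yes, No): payoffs 0, 5, 4 → best response Abstain.
Faction B against (No, Yes): payoffs 0, 2, -7 → best response Abstain.
Faction B against (No, No): payoffs 3, 9, -3 → best response Abstain.
Faction C against (Yes, No): payoffs 9, 5 → best response Yes.
Faction C against (Yes, Abstain): payoffs -5, 2 → best response No.
Faction C against (Yes, Amend): payoffs -9, -5 → best response No.
Faction C against (No, No): payoffs -7, -1 → best response No.
Faction C against (No, Abstain): payoffs 8, 6 → best response Yes.
Faction C against (No, Amend): payoffs 8, 4 → best response Yes.
Mutual best responses: (Yes, No, Yes); (Yes, Abstain, No); (No, Abstain, Yes).

(Yes, No, Yes) and (Yes, Abstain, No) and (No, Abstain, Yes)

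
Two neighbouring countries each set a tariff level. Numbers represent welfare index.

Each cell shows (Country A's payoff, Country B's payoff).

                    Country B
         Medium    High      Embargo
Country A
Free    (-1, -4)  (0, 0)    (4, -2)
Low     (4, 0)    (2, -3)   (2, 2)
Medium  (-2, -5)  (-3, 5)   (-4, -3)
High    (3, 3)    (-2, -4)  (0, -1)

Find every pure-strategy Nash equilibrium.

No pure-strategy Nash equilibrium.

(Free, Medium): Country A can switch to Low (-1 → 4). Not NE.
(Free, High): Country A can switch to Low (0 → 2). Not NE.
(Free, Embargo): Country B can switch to High (-2 → 0). Not NE.
(Low, Medium): Country B can switch to Embargo (0 → 2). Not NE.
(Low, High): Country B can switch to Medium (-3 → 0). Not NE.
(Low, Embargo): Country A can switch to Free (2 → 4). Not NE.
(Medium, Medium): Country A can switch to Free (-2 → -1). Not NE.
(Medium, High): Country A can switch to Free (-3 → 0). Not NE.
(Medium, Embargo): Country A can switch to Free (-4 → 4). Not NE.
(High, Medium): Country A can switch to Low (3 → 4). Not NE.
(The remaining 2 profiles each have a profitable deviation by the same check.)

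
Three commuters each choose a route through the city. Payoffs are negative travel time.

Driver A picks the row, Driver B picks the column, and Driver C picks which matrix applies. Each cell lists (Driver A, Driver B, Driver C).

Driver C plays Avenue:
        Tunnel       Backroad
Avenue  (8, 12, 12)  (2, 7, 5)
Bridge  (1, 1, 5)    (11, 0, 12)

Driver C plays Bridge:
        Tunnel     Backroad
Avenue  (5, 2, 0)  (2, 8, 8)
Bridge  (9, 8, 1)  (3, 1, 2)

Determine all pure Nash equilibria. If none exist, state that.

Mark each player's best response to every combination of opponents' strategies; a profile where every player is best-responding is a pure Nash equilibrium.
Driver A against (Tunnel, Avenue): payoffs 8, 1 → best response Avenue.
Driver A against (Tunnel, Bridge): payoffs 5, 9 → best response Bridge.
Driver A against (Backroad, Avenue): payoffs 2, 11 → best response Bridge.
Driver A against (Backroad, Bridge): payoffs 2, 3 → best response Bridge.
Driver B against (Avenue, Avenue): payoffs 12, 7 → best response Tunnel.
Driver B against (Avenue, Bridge): payoffs 2, 8 → best response Backroad.
Driver B against (Bridge, Avenue): payoffs 1, 0 → best response Tunnel.
Driver B against (Bridge, Bridge): payoffs 8, 1 → best response Tunnel.
Driver C against (Avenue, Tunnel): payoffs 12, 0 → best response Avenue.
Driver C against (Avenue, Backroad): payoffs 5, 8 → best response Bridge.
Driver C against (Bridge, Tunnel): payoffs 5, 1 → best response Avenue.
Driver C against (Bridge, Backroad): payoffs 12, 2 → best response Avenue.
Mutual best responses: (Avenue, Tunnel, Avenue).

The unique pure-strategy Nash equilibrium is (Avenue, Tunnel, Avenue).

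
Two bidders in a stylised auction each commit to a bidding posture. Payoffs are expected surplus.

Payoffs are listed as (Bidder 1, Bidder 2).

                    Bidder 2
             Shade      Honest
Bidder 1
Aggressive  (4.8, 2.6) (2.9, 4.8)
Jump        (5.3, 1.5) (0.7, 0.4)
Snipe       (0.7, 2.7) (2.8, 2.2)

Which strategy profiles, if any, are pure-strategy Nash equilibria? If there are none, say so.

Bidder 1 against Shade: payoffs 4.8, 5.3, 0.7 → best response Jump.
Bidder 1 against Honest: payoffs 2.9, 0.7, 2.8 → best response Aggressive.
Bidder 2 against Aggressive: payoffs 2.6, 4.8 → best response Honest.
Bidder 2 against Jump: payoffs 1.5, 0.4 → best response Shade.
Bidder 2 against Snipe: payoffs 2.7, 2.2 → best response Shade.
Mutual best responses: (Aggressive, Honest); (Jump, Shade).

(Aggressive, Honest); (Jump, Shade)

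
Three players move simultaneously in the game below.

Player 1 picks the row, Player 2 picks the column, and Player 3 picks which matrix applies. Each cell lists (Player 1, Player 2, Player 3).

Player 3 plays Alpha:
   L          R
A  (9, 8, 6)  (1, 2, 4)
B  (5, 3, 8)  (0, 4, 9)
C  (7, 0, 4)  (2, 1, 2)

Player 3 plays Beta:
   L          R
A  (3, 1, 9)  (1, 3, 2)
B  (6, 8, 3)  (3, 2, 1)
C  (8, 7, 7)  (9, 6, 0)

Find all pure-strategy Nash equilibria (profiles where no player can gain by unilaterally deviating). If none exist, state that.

Pure-strategy Nash equilibria: (C, L, Beta); (C, R, Alpha)

Mark each player's best response to every combination of opponents' strategies; a profile where every player is best-responding is a pure Nash equilibrium.
Player 1 against (L, Alpha): payoffs 9, 5, 7 → best response A.
Player 1 against (L, Beta): payoffs 3, 6, 8 → best response C.
Player 1 against (R, Alpha): payoffs 1, 0, 2 → best response C.
Player 1 against (R, Beta): payoffs 1, 3, 9 → best response C.
Player 2 against (A, Alpha): payoffs 8, 2 → best response L.
Player 2 against (A, Beta): payoffs 1, 3 → best response R.
Player 2 against (B, Alpha): payoffs 3, 4 → best response R.
Player 2 against (B, Beta): payoffs 8, 2 → best response L.
Player 2 against (C, Alpha): payoffs 0, 1 → best response R.
Player 2 against (C, Beta): payoffs 7, 6 → best response L.
Player 3 against (A, L): payoffs 6, 9 → best response Beta.
Player 3 against (A, R): payoffs 4, 2 → best response Alpha.
Player 3 against (B, L): payoffs 8, 3 → best response Alpha.
Player 3 against (B, R): payoffs 9, 1 → best response Alpha.
Player 3 against (C, L): payoffs 4, 7 → best response Beta.
Player 3 against (C, R): payoffs 2, 0 → best response Alpha.
Mutual best responses: (C, L, Beta); (C, R, Alpha).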